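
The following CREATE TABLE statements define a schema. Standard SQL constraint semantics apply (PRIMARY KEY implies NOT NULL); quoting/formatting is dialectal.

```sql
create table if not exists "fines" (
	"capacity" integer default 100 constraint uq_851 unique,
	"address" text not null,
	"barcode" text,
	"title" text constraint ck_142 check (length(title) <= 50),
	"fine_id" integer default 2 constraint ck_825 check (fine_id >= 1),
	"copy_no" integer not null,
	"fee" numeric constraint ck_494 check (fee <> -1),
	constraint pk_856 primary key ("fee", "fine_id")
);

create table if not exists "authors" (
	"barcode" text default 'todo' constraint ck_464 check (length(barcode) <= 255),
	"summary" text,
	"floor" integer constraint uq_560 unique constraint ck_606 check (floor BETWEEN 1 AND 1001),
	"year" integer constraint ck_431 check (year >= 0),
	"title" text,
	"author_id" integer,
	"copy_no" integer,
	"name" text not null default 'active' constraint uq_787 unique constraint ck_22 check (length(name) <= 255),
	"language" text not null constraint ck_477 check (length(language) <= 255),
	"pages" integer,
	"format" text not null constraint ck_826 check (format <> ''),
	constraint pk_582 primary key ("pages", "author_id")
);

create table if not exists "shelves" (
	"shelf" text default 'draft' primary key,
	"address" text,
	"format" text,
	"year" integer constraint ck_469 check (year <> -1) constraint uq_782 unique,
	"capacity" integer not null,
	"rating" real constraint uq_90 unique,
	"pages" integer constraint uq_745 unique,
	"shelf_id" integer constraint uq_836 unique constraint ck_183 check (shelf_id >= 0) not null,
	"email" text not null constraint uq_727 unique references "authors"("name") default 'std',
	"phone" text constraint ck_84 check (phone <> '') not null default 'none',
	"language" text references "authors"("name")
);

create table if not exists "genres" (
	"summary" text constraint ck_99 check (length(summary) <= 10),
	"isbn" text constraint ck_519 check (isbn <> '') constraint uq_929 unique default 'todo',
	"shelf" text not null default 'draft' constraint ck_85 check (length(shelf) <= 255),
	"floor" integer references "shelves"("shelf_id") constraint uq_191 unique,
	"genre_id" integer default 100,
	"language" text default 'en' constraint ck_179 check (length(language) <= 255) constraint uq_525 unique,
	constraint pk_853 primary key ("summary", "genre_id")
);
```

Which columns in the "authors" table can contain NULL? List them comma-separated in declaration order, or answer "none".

- barcode: CHECK does not forbid NULL (a CHECK constraint passes when its expression is NULL) → nullable.
- summary: no NOT NULL constraint applies → nullable.
- floor: CHECK does not forbid NULL (a CHECK constraint passes when its expression is NULL) → nullable.
- year: CHECK does not forbid NULL (a CHECK constraint passes when its expression is NULL) → nullable.
- title: no NOT NULL constraint applies → nullable.
- author_id: part of the PRIMARY KEY, which implies NOT NULL → not nullable.
- copy_no: no NOT NULL constraint applies → nullable.
- name: declared NOT NULL → not nullable.
- language: declared NOT NULL → not nullable.
- pages: part of the PRIMARY KEY, which implies NOT NULL → not nullable.
- format: declared NOT NULL → not nullable.

barcode, summary, floor, year, title, copy_no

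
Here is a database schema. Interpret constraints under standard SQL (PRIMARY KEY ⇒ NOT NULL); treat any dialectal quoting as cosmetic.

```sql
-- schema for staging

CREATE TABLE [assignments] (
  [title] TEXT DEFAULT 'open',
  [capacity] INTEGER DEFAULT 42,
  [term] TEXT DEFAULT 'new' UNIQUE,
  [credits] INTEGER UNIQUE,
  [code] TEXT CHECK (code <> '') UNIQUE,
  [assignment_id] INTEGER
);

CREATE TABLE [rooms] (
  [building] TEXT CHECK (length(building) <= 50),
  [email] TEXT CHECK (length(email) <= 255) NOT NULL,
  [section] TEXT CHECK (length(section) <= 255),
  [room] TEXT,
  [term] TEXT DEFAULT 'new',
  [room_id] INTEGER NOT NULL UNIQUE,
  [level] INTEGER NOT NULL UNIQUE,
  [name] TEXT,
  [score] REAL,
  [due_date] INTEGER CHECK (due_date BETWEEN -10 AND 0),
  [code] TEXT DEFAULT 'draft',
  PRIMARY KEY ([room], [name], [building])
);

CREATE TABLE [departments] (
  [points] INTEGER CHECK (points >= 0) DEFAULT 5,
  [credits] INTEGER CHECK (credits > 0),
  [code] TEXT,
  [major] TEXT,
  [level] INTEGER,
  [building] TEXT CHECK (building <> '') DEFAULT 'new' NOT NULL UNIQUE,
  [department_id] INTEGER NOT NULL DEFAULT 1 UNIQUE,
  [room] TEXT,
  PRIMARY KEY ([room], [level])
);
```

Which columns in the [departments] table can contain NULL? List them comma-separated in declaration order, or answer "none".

points, credits, code, major

- points: CHECK does not forbid NULL (a CHECK constraint passes when its expression is NULL) → nullable.
- credits: CHECK does not forbid NULL (a CHECK constraint passes when its expression is NULL) → nullable.
- code: no NOT NULL constraint applies → nullable.
- major: no NOT NULL constraint applies → nullable.
- level: part of the PRIMARY KEY, which implies NOT NULL → not nullable.
- building: declared NOT NULL → not nullable.
- department_id: declared NOT NULL → not nullable.
- room: part of the PRIMARY KEY, which implies NOT NULL → not nullable.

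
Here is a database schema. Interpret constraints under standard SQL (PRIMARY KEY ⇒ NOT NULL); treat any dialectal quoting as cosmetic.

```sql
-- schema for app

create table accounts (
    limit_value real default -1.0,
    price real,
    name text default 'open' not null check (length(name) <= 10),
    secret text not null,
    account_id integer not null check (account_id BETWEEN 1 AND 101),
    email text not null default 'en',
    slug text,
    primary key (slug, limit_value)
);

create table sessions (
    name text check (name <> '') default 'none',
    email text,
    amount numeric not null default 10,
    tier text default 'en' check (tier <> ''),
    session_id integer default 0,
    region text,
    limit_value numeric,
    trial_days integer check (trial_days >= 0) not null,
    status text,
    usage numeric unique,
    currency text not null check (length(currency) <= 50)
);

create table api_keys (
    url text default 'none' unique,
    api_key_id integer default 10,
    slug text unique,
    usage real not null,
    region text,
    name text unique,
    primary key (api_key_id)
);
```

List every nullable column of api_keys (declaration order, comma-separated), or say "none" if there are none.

- url: UNIQUE does not imply NOT NULL → nullable.
- api_key_id: part of the PRIMARY KEY, which implies NOT NULL → not nullable.
- slug: UNIQUE does not imply NOT NULL → nullable.
- usage: declared NOT NULL → not nullable.
- region: no NOT NULL constraint applies → nullable.
- name: UNIQUE does not imply NOT NULL → nullable.

url, slug, region, name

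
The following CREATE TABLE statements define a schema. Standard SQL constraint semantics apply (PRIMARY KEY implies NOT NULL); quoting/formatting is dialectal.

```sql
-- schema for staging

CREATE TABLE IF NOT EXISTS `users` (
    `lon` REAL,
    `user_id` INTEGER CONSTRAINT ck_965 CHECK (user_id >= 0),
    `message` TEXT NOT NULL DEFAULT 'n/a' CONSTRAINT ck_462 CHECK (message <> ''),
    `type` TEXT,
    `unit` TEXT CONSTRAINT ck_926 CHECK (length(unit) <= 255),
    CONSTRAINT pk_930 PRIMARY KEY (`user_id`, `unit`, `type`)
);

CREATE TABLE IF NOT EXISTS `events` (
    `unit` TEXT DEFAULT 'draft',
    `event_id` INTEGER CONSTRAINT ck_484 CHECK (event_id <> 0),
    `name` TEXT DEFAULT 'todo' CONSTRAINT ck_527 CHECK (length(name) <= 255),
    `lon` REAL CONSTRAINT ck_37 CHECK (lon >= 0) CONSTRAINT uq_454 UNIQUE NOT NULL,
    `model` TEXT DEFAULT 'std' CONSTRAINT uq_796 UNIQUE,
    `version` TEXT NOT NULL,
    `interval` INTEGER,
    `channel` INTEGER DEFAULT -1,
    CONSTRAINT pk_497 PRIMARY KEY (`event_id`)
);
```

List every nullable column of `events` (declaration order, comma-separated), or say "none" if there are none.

- unit: DEFAULT only fills an omitted column; an explicit NULL is still allowed → nullable.
- event_id: part of the PRIMARY KEY, which implies NOT NULL → not nullable.
- name: CHECK does not forbid NULL (a CHECK constraint passes when its expression is NULL) → nullable.
- lon: declared NOT NULL → not nullable.
- model: UNIQUE does not imply NOT NULL → nullable.
- version: declared NOT NULL → not nullable.
- interval: no NOT NULL constraint applies → nullable.
- channel: DEFAULT only fills an omitted column; an explicit NULL is still allowed → nullable.

unit, name, model, interval, channel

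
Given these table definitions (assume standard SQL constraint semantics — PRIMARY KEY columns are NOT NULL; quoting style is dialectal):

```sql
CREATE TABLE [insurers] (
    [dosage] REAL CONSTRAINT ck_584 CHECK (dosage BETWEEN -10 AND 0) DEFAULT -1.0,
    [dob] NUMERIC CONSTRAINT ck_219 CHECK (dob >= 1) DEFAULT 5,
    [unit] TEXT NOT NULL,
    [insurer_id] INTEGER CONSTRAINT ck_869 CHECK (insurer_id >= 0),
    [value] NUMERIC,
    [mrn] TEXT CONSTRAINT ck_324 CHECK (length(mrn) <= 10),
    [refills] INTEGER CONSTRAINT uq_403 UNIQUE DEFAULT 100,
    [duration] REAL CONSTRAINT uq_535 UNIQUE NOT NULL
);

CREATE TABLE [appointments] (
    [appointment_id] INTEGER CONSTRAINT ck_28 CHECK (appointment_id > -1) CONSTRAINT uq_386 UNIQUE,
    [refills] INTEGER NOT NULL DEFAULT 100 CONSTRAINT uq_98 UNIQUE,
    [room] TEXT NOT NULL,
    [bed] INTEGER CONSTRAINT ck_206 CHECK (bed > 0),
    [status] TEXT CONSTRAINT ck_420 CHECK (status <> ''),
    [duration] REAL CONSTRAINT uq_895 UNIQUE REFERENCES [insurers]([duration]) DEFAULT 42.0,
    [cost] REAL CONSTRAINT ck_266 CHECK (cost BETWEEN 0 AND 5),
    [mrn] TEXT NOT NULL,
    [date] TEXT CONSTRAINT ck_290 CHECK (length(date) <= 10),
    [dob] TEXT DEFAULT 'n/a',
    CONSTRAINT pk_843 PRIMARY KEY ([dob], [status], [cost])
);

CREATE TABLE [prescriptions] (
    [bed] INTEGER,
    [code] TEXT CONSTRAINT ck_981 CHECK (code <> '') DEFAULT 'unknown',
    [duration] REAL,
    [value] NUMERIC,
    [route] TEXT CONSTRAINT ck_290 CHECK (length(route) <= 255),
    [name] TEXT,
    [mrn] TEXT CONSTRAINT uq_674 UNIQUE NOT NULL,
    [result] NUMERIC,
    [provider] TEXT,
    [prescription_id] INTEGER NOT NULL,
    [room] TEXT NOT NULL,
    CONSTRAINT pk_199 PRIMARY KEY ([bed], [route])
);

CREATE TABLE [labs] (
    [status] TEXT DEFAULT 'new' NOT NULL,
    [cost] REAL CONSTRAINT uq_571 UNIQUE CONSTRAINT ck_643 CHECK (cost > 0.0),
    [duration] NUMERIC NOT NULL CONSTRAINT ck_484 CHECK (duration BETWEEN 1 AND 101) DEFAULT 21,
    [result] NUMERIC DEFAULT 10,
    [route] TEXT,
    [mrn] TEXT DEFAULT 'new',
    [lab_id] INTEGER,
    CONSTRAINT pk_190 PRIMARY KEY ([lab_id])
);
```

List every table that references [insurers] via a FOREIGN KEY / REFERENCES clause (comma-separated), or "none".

appointments

- appointments.duration references insurers(duration).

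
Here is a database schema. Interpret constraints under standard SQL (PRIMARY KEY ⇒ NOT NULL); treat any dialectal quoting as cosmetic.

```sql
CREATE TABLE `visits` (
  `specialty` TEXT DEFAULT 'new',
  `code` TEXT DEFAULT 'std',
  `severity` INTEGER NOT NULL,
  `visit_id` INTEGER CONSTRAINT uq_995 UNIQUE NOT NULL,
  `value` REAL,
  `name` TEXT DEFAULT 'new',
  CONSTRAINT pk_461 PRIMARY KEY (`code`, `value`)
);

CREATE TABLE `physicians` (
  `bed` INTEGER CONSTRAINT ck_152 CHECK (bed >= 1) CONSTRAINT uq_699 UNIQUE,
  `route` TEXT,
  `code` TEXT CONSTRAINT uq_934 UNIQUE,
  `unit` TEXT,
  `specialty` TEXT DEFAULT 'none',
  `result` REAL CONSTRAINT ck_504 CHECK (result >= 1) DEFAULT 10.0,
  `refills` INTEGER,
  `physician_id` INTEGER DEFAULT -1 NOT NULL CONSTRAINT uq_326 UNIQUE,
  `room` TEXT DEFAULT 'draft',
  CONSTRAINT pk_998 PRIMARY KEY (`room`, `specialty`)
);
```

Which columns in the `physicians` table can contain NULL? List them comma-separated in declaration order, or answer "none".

- bed: CHECK does not forbid NULL (a CHECK constraint passes when its expression is NULL) → nullable.
- route: no NOT NULL constraint applies → nullable.
- code: UNIQUE does not imply NOT NULL → nullable.
- unit: no NOT NULL constraint applies → nullable.
- specialty: part of the PRIMARY KEY, which implies NOT NULL → not nullable.
- result: CHECK does not forbid NULL (a CHECK constraint passes when its expression is NULL) → nullable.
- refills: no NOT NULL constraint applies → nullable.
- physician_id: declared NOT NULL → not nullable.
- room: part of the PRIMARY KEY, which implies NOT NULL → not nullable.

bed, route, code, unit, result, refills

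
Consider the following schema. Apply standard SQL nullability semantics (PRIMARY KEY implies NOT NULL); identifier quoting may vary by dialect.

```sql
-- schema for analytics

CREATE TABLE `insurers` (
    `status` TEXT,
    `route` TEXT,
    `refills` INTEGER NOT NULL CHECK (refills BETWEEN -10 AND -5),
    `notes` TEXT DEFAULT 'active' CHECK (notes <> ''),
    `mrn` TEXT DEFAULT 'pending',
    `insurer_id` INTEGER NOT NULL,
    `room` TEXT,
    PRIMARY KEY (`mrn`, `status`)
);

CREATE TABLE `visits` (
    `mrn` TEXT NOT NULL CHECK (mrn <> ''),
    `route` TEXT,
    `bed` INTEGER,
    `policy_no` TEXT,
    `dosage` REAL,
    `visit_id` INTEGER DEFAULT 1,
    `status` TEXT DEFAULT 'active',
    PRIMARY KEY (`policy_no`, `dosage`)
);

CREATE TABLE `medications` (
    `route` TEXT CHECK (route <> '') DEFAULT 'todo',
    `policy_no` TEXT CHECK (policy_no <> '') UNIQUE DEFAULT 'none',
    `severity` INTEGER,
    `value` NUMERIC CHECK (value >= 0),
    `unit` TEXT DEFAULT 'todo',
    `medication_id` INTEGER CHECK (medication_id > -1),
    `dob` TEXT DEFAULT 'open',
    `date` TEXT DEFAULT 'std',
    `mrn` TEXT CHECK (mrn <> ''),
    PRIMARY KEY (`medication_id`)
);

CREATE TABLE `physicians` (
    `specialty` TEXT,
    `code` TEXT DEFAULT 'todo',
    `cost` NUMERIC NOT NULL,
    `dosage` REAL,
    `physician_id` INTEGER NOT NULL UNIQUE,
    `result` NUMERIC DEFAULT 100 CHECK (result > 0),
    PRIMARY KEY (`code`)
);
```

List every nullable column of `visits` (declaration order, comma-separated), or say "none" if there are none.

- mrn: declared NOT NULL → not nullable.
- route: no NOT NULL constraint applies → nullable.
- bed: no NOT NULL constraint applies → nullable.
- policy_no: part of the PRIMARY KEY, which implies NOT NULL → not nullable.
- dosage: part of the PRIMARY KEY, which implies NOT NULL → not nullable.
- visit_id: DEFAULT only fills an omitted column; an explicit NULL is still allowed → nullable.
- status: DEFAULT only fills an omitted column; an explicit NULL is still allowed → nullable.

route, bed, visit_id, status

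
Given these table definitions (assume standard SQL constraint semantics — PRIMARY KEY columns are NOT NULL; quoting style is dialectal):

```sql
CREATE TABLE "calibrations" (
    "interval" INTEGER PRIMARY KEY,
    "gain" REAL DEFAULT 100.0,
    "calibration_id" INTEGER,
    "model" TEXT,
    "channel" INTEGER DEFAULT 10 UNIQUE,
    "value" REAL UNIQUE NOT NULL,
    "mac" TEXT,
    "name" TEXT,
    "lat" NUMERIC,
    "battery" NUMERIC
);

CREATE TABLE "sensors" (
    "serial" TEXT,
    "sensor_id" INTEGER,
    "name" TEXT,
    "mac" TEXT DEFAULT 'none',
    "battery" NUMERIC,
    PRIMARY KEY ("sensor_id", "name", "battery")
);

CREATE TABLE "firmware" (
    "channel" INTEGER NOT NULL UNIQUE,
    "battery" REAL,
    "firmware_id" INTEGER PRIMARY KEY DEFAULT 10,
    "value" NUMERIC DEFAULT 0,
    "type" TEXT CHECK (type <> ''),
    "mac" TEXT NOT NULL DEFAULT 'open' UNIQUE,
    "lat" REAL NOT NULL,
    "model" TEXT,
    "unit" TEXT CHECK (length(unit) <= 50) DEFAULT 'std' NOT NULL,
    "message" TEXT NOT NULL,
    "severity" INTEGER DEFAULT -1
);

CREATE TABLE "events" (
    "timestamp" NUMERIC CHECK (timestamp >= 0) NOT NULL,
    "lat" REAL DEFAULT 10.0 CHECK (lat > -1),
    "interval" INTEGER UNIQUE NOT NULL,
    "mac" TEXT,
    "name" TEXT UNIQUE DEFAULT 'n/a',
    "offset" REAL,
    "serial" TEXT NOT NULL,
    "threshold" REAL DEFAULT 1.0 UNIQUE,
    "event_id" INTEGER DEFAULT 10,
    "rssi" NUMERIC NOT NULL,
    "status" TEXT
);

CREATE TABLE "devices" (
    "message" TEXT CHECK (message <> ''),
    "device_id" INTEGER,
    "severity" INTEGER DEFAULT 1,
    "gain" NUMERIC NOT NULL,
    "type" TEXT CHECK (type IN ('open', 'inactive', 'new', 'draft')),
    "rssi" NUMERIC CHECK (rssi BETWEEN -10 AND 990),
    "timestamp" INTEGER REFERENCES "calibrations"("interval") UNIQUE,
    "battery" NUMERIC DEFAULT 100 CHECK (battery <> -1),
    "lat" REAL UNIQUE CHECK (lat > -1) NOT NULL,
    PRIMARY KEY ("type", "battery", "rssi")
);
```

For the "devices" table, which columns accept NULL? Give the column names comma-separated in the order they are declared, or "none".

message, device_id, severity, timestamp

- message: CHECK does not forbid NULL (a CHECK constraint passes when its expression is NULL) → nullable.
- device_id: no NOT NULL constraint applies → nullable.
- severity: DEFAULT only fills an omitted column; an explicit NULL is still allowed → nullable.
- gain: declared NOT NULL → not nullable.
- type: part of the PRIMARY KEY, which implies NOT NULL → not nullable.
- rssi: part of the PRIMARY KEY, which implies NOT NULL → not nullable.
- timestamp: a foreign key column may be NULL unless separately constrained → nullable.
- battery: part of the PRIMARY KEY, which implies NOT NULL → not nullable.
- lat: declared NOT NULL → not nullable.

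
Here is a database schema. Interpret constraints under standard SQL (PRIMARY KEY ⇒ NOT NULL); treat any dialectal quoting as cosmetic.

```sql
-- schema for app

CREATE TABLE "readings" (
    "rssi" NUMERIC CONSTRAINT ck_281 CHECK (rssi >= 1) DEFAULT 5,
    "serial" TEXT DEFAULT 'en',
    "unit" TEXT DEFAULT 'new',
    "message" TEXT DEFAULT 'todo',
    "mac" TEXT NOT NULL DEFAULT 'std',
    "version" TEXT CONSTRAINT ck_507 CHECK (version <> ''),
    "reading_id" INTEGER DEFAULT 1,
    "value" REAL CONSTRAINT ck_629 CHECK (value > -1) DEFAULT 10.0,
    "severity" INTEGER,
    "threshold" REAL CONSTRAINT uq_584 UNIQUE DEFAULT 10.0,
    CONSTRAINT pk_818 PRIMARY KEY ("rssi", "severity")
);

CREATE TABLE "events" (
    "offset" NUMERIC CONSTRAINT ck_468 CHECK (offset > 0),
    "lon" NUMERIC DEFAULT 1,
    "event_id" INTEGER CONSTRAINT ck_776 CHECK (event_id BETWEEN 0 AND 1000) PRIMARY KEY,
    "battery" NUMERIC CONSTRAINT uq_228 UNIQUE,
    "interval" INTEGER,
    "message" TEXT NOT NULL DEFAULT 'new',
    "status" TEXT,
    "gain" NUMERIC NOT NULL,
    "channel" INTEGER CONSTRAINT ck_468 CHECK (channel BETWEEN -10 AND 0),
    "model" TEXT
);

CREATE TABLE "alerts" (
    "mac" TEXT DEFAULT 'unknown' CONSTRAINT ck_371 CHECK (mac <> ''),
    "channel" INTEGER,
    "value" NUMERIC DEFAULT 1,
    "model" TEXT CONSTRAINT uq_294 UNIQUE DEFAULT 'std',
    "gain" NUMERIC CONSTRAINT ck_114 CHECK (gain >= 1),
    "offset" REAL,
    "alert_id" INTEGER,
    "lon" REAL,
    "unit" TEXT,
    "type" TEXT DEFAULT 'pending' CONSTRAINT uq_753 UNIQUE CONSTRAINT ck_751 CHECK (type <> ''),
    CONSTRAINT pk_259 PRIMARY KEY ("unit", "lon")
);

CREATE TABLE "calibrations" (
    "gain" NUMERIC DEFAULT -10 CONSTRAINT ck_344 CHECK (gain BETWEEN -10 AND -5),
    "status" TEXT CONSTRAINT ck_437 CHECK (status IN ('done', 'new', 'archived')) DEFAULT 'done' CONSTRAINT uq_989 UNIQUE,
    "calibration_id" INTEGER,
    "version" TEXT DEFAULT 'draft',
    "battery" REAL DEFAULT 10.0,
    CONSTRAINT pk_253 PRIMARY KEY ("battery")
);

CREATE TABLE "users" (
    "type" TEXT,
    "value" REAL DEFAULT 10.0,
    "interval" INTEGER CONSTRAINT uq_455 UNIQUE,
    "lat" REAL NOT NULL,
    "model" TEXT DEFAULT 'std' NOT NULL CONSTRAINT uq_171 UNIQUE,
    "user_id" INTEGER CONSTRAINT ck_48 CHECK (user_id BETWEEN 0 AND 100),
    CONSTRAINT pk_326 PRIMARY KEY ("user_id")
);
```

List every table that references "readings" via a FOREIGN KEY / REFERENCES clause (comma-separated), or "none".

No REFERENCES clause anywhere in the schema names readings.

none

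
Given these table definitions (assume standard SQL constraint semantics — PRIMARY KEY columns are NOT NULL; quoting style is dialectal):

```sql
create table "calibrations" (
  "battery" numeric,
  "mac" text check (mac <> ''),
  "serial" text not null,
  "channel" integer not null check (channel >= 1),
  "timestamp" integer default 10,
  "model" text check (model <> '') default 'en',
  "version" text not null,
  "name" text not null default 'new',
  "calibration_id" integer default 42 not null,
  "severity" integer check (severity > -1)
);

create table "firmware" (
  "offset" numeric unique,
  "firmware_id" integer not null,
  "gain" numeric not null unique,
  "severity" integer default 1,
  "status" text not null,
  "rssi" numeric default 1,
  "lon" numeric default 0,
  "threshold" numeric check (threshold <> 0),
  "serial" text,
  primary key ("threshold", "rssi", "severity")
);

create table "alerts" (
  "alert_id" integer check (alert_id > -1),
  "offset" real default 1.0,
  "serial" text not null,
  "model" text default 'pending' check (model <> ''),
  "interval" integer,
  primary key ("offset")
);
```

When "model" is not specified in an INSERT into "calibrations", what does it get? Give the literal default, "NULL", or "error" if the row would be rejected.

model has an explicit DEFAULT 'en'.
When the column is omitted from an INSERT, that default is used.

'en'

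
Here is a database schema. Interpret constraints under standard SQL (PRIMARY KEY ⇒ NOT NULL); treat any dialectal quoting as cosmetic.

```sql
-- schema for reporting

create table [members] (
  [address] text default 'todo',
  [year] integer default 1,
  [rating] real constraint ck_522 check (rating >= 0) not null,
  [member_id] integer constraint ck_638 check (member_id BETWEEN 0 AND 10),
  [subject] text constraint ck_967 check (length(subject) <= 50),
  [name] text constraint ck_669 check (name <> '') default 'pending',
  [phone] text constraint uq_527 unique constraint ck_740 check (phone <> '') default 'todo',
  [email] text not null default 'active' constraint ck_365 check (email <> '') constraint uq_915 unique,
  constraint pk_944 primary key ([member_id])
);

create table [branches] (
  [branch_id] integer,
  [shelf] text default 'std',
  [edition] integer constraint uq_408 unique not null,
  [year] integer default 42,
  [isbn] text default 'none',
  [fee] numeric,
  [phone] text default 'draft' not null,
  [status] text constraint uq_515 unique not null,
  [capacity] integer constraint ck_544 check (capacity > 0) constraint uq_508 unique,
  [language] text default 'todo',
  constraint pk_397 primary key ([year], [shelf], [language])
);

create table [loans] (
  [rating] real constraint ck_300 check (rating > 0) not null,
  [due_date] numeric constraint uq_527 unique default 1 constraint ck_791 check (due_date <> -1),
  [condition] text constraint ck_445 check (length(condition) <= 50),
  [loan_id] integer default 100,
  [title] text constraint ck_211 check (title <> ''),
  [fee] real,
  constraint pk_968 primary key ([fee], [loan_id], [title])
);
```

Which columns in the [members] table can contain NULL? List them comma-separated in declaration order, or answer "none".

- address: DEFAULT only fills an omitted column; an explicit NULL is still allowed → nullable.
- year: DEFAULT only fills an omitted column; an explicit NULL is still allowed → nullable.
- rating: declared NOT NULL → not nullable.
- member_id: part of the PRIMARY KEY, which implies NOT NULL → not nullable.
- subject: CHECK does not forbid NULL (a CHECK constraint passes when its expression is NULL) → nullable.
- name: CHECK does not forbid NULL (a CHECK constraint passes when its expression is NULL) → nullable.
- phone: CHECK does not forbid NULL (a CHECK constraint passes when its expression is NULL) → nullable.
- email: declared NOT NULL → not nullable.

address, year, subject, name, phone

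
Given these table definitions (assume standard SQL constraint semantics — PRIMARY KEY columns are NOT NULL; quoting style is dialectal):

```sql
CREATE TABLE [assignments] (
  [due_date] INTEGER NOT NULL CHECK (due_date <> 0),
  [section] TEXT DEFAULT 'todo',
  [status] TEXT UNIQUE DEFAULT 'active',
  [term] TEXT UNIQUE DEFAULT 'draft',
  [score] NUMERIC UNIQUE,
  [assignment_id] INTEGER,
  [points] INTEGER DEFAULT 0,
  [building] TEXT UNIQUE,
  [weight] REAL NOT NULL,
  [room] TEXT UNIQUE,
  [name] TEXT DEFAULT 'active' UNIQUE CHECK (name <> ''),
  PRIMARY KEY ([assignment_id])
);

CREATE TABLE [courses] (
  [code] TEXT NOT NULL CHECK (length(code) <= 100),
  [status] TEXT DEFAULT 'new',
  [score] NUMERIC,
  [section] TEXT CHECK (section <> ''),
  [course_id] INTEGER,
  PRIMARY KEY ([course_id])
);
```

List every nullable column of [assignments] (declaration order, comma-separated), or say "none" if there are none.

- due_date: declared NOT NULL → not nullable.
- section: DEFAULT only fills an omitted column; an explicit NULL is still allowed → nullable.
- status: UNIQUE does not imply NOT NULL → nullable.
- term: UNIQUE does not imply NOT NULL → nullable.
- score: UNIQUE does not imply NOT NULL → nullable.
- assignment_id: part of the PRIMARY KEY, which implies NOT NULL → not nullable.
- points: DEFAULT only fills an omitted column; an explicit NULL is still allowed → nullable.
- building: UNIQUE does not imply NOT NULL → nullable.
- weight: declared NOT NULL → not nullable.
- room: UNIQUE does not imply NOT NULL → nullable.
- name: CHECK does not forbid NULL (a CHECK constraint passes when its expression is NULL) → nullable.

section, status, term, score, points, building, room, name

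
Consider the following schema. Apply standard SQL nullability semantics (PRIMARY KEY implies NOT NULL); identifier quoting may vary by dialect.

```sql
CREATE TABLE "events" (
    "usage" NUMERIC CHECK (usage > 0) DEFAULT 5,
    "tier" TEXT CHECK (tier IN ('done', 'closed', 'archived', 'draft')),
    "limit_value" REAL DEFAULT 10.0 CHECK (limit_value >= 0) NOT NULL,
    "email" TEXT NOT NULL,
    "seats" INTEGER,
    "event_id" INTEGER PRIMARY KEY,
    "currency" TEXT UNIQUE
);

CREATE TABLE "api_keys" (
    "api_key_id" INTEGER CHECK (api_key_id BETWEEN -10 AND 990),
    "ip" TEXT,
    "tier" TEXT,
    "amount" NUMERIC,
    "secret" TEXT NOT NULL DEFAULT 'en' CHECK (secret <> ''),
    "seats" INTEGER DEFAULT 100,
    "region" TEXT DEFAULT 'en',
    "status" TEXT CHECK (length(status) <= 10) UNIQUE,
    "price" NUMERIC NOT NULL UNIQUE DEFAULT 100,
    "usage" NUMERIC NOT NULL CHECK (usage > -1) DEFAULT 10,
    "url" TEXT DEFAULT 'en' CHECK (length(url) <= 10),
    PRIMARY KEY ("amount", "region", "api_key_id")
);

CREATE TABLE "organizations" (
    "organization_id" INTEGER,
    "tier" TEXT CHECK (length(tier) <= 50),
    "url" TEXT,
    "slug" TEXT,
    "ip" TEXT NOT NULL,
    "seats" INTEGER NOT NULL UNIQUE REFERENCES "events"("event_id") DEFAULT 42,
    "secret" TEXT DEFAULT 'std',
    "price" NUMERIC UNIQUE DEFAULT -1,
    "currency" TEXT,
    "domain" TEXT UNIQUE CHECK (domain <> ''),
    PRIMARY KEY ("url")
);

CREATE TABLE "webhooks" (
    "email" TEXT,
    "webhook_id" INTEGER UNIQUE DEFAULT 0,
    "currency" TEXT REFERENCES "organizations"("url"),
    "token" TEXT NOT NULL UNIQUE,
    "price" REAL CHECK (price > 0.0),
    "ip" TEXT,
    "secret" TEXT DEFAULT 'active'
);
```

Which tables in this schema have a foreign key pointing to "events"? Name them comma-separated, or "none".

- organizations.seats references events(event_id).

organizations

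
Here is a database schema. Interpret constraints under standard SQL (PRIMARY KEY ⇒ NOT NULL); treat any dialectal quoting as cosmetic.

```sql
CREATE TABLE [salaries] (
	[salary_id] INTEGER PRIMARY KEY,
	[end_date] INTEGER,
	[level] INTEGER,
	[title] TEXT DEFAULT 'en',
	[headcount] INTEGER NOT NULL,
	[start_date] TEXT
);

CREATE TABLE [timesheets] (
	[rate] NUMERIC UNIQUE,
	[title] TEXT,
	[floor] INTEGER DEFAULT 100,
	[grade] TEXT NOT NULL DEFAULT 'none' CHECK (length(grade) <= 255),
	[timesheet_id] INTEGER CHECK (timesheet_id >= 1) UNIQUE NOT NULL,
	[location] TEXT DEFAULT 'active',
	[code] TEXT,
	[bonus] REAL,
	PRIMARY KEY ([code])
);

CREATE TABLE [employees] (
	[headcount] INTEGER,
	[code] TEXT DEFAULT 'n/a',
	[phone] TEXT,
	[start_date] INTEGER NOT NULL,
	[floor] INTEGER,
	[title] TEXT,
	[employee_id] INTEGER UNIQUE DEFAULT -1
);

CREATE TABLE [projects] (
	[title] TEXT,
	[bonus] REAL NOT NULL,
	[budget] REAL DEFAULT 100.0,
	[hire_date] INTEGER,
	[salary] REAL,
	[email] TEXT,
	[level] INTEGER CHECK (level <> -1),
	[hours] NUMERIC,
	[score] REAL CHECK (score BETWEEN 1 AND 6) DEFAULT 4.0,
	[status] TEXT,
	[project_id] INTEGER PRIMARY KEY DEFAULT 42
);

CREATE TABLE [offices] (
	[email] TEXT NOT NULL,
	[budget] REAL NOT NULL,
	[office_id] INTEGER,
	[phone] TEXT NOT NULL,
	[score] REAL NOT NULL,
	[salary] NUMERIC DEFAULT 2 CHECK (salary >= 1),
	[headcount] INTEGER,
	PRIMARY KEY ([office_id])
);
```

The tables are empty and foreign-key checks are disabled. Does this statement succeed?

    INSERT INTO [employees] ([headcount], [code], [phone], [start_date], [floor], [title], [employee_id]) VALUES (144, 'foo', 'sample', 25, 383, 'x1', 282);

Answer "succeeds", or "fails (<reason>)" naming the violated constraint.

succeeds

NOT NULL columns: start_date is supplied.
No constraint is violated.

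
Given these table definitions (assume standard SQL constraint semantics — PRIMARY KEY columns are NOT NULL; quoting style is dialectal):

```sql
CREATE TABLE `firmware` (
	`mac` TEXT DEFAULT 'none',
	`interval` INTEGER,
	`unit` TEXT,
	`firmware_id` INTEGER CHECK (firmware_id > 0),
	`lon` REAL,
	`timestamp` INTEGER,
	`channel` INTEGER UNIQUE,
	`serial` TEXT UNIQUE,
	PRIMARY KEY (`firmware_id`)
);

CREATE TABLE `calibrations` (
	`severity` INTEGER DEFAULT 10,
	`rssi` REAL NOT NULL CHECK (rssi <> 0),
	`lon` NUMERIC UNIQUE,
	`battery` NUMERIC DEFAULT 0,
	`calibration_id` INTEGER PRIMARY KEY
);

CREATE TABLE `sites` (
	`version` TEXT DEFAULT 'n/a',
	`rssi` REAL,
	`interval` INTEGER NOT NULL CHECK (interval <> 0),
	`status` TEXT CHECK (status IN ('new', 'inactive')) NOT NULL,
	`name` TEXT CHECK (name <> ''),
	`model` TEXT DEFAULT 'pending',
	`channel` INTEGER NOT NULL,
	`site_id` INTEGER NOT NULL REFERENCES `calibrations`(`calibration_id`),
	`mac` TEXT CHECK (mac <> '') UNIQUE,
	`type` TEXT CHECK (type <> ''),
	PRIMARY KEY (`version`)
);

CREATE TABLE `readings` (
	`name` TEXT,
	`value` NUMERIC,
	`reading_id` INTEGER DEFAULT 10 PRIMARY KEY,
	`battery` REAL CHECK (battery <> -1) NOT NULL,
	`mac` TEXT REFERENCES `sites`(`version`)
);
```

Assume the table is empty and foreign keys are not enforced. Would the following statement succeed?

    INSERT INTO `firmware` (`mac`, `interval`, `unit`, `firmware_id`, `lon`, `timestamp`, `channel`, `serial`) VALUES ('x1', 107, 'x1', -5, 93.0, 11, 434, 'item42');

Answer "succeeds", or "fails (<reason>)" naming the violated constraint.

fails (CHECK on firmware_id)

The value -5 for firmware_id violates CHECK (firmware_id > 0).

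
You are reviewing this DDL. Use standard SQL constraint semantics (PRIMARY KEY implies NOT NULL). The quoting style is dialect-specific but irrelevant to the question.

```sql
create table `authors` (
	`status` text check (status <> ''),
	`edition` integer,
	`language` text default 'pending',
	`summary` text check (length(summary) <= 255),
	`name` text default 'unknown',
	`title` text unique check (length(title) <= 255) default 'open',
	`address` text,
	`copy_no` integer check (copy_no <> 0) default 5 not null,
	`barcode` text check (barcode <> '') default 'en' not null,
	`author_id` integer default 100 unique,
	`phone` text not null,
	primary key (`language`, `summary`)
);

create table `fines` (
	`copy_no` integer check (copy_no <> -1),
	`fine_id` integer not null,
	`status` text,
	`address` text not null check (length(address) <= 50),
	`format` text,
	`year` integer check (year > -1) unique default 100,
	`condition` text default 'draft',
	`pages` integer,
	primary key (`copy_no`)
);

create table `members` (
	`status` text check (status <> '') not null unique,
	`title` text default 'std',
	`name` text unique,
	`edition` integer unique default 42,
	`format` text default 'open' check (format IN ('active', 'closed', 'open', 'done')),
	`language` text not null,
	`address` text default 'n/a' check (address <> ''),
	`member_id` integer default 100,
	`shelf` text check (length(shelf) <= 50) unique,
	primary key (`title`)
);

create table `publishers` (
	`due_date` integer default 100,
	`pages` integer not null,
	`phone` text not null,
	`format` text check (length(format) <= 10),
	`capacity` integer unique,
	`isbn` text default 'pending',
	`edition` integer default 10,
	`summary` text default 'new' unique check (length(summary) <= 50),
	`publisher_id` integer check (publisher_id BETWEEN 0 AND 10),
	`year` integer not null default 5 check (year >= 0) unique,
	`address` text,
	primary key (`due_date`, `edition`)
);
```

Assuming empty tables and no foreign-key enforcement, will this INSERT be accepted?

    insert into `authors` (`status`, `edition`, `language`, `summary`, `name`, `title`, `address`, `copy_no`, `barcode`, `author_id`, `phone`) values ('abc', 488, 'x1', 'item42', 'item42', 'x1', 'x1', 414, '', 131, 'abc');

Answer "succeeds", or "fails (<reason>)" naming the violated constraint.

The value '' for barcode violates CHECK (barcode <> '').

fails (CHECK on barcode)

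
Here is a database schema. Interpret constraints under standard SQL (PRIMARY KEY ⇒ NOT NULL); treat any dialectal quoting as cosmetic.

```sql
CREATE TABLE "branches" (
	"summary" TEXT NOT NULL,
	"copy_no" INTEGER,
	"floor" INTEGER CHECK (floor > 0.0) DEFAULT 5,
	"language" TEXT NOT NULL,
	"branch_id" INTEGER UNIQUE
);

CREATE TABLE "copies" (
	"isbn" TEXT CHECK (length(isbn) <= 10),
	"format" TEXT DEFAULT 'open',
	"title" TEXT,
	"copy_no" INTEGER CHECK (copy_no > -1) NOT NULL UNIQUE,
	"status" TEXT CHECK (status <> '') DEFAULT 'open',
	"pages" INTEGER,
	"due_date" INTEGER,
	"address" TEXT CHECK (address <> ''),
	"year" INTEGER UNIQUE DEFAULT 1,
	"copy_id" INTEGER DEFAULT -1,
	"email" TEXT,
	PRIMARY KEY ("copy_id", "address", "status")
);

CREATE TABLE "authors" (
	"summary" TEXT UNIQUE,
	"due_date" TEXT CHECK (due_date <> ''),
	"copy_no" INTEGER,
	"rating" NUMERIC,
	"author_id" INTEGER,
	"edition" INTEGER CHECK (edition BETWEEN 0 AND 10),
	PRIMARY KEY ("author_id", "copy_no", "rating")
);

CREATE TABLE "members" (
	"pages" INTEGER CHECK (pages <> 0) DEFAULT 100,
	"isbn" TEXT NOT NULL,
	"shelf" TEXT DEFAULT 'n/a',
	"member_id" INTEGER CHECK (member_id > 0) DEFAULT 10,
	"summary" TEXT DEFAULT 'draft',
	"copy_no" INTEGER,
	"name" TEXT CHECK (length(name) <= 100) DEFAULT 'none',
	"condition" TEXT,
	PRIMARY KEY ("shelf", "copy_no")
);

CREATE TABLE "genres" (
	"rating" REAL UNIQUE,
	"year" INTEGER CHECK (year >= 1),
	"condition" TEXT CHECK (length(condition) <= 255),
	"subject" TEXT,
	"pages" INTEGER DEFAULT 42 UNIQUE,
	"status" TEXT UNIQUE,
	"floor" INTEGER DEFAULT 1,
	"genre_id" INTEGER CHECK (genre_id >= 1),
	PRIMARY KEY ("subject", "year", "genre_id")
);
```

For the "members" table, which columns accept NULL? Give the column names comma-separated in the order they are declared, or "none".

pages, member_id, summary, name, condition

- pages: CHECK does not forbid NULL (a CHECK constraint passes when its expression is NULL) → nullable.
- isbn: declared NOT NULL → not nullable.
- shelf: part of the PRIMARY KEY, which implies NOT NULL → not nullable.
- member_id: CHECK does not forbid NULL (a CHECK constraint passes when its expression is NULL) → nullable.
- summary: DEFAULT only fills an omitted column; an explicit NULL is still allowed → nullable.
- copy_no: part of the PRIMARY KEY, which implies NOT NULL → not nullable.
- name: CHECK does not forbid NULL (a CHECK constraint passes when its expression is NULL) → nullable.
- condition: no NOT NULL constraint applies → nullable.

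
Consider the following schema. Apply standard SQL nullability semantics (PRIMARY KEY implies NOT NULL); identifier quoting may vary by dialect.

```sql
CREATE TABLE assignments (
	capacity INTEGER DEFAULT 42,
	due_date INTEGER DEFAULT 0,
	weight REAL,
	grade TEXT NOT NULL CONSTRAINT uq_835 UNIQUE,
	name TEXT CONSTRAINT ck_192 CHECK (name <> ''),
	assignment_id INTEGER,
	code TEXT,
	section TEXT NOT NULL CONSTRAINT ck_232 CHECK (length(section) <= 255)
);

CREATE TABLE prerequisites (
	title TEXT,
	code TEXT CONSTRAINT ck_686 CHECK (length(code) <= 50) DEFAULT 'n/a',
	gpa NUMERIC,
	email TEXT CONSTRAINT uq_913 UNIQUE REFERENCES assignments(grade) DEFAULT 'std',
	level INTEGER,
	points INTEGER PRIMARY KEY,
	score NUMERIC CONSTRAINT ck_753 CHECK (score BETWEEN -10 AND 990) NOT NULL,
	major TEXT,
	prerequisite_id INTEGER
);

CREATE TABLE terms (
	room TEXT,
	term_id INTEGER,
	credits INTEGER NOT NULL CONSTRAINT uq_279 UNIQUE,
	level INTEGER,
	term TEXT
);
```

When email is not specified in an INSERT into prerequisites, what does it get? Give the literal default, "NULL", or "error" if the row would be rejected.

'std'

email has an explicit DEFAULT 'std'.
When the column is omitted from an INSERT, that default is used.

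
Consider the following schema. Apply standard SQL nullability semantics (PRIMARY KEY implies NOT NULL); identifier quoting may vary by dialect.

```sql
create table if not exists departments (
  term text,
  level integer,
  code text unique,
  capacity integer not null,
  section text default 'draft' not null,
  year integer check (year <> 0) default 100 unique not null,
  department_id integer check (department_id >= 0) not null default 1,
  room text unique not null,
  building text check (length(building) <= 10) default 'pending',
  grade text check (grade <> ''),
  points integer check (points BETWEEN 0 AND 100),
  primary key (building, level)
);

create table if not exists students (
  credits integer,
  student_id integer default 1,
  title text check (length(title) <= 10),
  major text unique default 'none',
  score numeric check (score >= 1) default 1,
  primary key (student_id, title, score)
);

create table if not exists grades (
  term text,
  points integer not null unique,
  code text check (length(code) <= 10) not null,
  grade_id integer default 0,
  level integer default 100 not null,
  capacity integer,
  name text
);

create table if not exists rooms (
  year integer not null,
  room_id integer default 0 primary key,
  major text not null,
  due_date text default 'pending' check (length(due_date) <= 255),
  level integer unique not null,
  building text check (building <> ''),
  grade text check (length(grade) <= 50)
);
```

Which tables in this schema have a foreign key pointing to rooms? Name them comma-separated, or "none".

none

No REFERENCES clause anywhere in the schema names rooms.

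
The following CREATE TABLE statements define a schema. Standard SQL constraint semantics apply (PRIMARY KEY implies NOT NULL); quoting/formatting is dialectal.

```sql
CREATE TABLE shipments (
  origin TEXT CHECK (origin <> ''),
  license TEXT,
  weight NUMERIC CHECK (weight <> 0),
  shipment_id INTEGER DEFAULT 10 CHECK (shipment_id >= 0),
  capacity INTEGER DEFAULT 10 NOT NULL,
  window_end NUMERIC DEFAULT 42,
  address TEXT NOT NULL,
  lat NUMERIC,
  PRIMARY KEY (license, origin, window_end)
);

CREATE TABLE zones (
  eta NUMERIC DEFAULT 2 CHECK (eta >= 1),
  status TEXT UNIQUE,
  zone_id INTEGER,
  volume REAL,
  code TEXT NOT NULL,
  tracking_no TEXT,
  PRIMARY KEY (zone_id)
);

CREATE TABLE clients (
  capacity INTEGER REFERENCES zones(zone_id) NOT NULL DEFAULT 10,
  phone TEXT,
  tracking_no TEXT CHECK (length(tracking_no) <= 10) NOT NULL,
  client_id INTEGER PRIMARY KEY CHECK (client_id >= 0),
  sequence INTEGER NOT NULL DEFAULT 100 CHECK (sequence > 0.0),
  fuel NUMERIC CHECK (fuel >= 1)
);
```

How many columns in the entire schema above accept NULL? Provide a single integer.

shipments: 3 nullable (weight, shipment_id, lat — PK (license, origin, window_end) and explicit NOT NULL columns excluded).
zones: 4 nullable (eta, status, volume, tracking_no — PK (zone_id) and explicit NOT NULL columns excluded).
clients: 2 nullable (phone, fuel — PK (client_id) and explicit NOT NULL columns excluded).
Total: 3 + 4 + 2 = 9.

9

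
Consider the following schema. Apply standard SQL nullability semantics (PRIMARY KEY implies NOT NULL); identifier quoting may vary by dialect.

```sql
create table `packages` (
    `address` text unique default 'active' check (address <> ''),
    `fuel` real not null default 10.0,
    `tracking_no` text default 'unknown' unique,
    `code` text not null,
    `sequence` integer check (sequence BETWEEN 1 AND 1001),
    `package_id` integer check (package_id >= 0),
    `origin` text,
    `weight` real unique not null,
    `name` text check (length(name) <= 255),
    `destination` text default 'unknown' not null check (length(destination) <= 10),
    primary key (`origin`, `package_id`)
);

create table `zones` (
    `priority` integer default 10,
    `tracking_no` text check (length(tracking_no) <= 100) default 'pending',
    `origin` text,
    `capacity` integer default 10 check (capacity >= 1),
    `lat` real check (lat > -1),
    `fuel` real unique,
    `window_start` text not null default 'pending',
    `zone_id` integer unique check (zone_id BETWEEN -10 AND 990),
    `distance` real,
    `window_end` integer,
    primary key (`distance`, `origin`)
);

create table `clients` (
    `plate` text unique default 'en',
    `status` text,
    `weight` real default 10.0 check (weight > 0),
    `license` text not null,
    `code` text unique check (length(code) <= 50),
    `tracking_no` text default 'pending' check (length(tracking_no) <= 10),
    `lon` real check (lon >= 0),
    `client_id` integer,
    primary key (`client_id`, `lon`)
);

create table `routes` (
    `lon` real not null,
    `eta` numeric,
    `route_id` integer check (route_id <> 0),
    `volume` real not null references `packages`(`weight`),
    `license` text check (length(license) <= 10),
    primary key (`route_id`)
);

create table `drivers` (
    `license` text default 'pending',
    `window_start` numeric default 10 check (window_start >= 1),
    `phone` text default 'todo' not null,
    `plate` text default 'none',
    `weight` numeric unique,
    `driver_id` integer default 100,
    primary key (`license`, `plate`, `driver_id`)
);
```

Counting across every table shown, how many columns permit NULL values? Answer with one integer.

20

packages: 4 nullable (address, tracking_no, sequence, name — PK (origin, package_id) and explicit NOT NULL columns excluded).
zones: 7 nullable (priority, tracking_no, capacity, lat, fuel, zone_id, window_end — PK (distance, origin) and explicit NOT NULL columns excluded).
clients: 5 nullable (plate, status, weight, code, tracking_no — PK (client_id, lon) and explicit NOT NULL columns excluded).
routes: 2 nullable (eta, license — PK (route_id) and explicit NOT NULL columns excluded).
drivers: 2 nullable (window_start, weight — PK (license, plate, driver_id) and explicit NOT NULL columns excluded).
Total: 4 + 7 + 5 + 2 + 2 = 20.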